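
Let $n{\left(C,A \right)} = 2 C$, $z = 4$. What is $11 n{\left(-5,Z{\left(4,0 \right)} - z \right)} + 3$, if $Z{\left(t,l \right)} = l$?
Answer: $-107$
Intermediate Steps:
$11 n{\left(-5,Z{\left(4,0 \right)} - z \right)} + 3 = 11 \cdot 2 \left(-5\right) + 3 = 11 \left(-10\right) + 3 = -110 + 3 = -107$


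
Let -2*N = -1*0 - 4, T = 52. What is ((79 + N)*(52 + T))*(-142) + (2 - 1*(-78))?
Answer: -1196128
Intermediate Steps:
N = 2 (N = -(-1*0 - 4)/2 = -(0 - 4)/2 = -1/2*(-4) = 2)
((79 + N)*(52 + T))*(-142) + (2 - 1*(-78)) = ((79 + 2)*(52 + 52))*(-142) + (2 - 1*(-78)) = (81*104)*(-142) + (2 + 78) = 8424*(-142) + 80 = -1196208 + 80 = -1196128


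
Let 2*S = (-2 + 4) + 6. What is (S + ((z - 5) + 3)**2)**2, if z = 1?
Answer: 25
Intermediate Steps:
S = 4 (S = ((-2 + 4) + 6)/2 = (2 + 6)/2 = (1/2)*8 = 4)
(S + ((z - 5) + 3)**2)**2 = (4 + ((1 - 5) + 3)**2)**2 = (4 + (-4 + 3)**2)**2 = (4 + (-1)**2)**2 = (4 + 1)**2 = 5**2 = 25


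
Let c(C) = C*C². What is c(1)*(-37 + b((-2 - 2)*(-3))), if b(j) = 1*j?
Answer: -25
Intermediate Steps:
c(C) = C³
b(j) = j
c(1)*(-37 + b((-2 - 2)*(-3))) = 1³*(-37 + (-2 - 2)*(-3)) = 1*(-37 - 4*(-3)) = 1*(-37 + 12) = 1*(-25) = -25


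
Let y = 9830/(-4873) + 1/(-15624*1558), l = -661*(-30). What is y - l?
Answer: -2352464000797513/118619501616 ≈ -19832.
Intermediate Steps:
l = 19830
y = -239283752233/118619501616 (y = 9830*(-1/4873) - 1/15624*1/1558 = -9830/4873 - 1/24342192 = -239283752233/118619501616 ≈ -2.0172)
y - l = -239283752233/118619501616 - 1*19830 = -239283752233/118619501616 - 19830 = -2352464000797513/118619501616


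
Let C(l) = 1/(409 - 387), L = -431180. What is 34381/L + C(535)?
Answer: -162601/4742980 ≈ -0.034282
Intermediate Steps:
C(l) = 1/22
34381/L + C(535) = 34381/(-431180) + 1/22 = 34381*(-1/431180) + 1/22 = -34381/431180 + 1/22 = -162601/4742980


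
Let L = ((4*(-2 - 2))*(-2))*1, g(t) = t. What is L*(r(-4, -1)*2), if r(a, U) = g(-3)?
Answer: -192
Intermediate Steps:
r(a, U) = -3
L = 32 (L = ((4*(-4))*(-2))*1 = -16*(-2)*1 = 32*1 = 32)
L*(r(-4, -1)*2) = 32*(-3*2) = 32*(-6) = -192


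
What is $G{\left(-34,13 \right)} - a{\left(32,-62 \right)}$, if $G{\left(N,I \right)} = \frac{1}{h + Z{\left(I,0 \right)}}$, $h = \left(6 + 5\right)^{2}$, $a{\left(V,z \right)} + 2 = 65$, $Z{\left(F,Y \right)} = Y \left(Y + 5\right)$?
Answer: $- \frac{7622}{121} \approx -62.992$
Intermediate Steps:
$Z{\left(F,Y \right)} = Y \left(5 + Y\right)$
$a{\left(V,z \right)} = 63$ ($a{\left(V,z \right)} = -2 + 65 = 63$)
$h = 121$ ($h = 11^{2} = 121$)
$G{\left(N,I \right)} = \frac{1}{121}$ ($G{\left(N,I \right)} = \frac{1}{121 + 0 \left(5 + 0\right)} = \frac{1}{121 + 0 \cdot 5} = \frac{1}{121 + 0} = \frac{1}{121}$)
$G{\left(-34,13 \right)} - a{\left(32,-62 \right)} = \frac{1}{121} - 63 = - \frac{7622}{121}$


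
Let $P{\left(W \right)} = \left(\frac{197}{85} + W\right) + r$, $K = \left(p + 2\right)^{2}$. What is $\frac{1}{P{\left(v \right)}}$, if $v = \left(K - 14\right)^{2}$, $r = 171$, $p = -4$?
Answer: $\frac{85}{23232} \approx 0.0036587$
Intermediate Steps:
$K = 4$ ($K = \left(-4 + 2\right)^{2} = \left(-2\right)^{2} = 4$)
$v = 100$ ($v = \left(4 - 14\right)^{2} = \left(-10\right)^{2} = 100$)
$P{\left(W \right)} = \frac{14732}{85} + W$ ($P{\left(W \right)} = \left(\frac{197}{85} + W\right) + 171 = \frac{14732}{85} + W$)
$\frac{1}{P{\left(v \right)}} = \frac{1}{\frac{14732}{85} + 100} = \frac{1}{\frac{23232}{85}} = \frac{85}{23232}$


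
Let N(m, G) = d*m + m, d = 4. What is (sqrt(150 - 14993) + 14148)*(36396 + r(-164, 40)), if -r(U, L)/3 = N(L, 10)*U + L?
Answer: 1905396048 + 134676*I*sqrt(14843) ≈ 1.9054e+9 + 1.6408e+7*I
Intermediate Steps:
N(m, G) = 5*m (N(m, G) = 4*m + m = 5*m)
r(U, L) = -3*L - 15*L*U (r(U, L) = -3*((5*L)*U + L) = -3*(5*L*U + L) = -3*(L + 5*L*U) = -3*L - 15*L*U)
(sqrt(150 - 14993) + 14148)*(36396 + r(-164, 40)) = (sqrt(150 - 14993) + 14148)*(36396 + 3*40*(-1 - 5*(-164))) = (sqrt(-14843) + 14148)*(36396 + 3*40*(-1 + 820)) = (I*sqrt(14843) + 14148)*(36396 + 3*40*819) = (14148 + I*sqrt(14843))*(36396 + 98280) = (14148 + I*sqrt(14843))*134676 = 1905396048 + 134676*I*sqrt(14843)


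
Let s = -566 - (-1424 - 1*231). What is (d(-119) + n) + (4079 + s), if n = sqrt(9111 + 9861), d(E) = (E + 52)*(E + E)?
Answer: 21114 + 6*sqrt(527) ≈ 21252.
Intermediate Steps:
d(E) = 2*E*(52 + E) (d(E) = (52 + E)*(2*E) = 2*E*(52 + E))
s = 1089 (s = -566 - (-1424 - 231) = -566 - 1*(-1655) = -566 + 1655 = 1089)
n = 6*sqrt(527) (n = sqrt(18972) = 6*sqrt(527) ≈ 137.74)
(d(-119) + n) + (4079 + s) = (2*(-119)*(52 - 119) + 6*sqrt(527)) + (4079 + 1089) = (2*(-119)*(-67) + 6*sqrt(527)) + 5168 = (15946 + 6*sqrt(527)) + 5168 = 21114 + 6*sqrt(527)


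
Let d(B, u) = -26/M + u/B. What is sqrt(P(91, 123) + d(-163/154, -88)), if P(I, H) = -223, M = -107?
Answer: I*sqrt(42469550081)/17441 ≈ 11.816*I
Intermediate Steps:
d(B, u) = 26/107 + u/B (d(B, u) = -26/(-107) + u/B = -26*(-1/107) + u/B = 26/107 + u/B)
sqrt(P(91, 123) + d(-163/154, -88)) = sqrt(-223 + (26/107 - 88/((-163/154)))) = sqrt(-223 + (26/107 - 88/((-163*1/154)))) = sqrt(-223 + (26/107 - 88/(-163/154))) = sqrt(-223 + (26/107 - 88*(-154/163))) = sqrt(-223 + (26/107 + 13552/163)) = sqrt(-223 + 1454302/17441) = sqrt(-2435041/17441) = I*sqrt(42469550081)/17441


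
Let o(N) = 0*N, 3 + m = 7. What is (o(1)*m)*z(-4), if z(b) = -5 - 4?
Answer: 0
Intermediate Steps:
m = 4 (m = -3 + 7 = 4)
z(b) = -9
o(N) = 0
(o(1)*m)*z(-4) = (0*4)*(-9) = 0*(-9) = 0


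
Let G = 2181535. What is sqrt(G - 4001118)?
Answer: I*sqrt(1819583) ≈ 1348.9*I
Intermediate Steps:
sqrt(G - 4001118) = sqrt(2181535 - 4001118) = sqrt(-1819583) = I*sqrt(1819583)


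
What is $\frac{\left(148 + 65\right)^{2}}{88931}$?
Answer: $\frac{45369}{88931} \approx 0.51016$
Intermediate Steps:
$\frac{\left(148 + 65\right)^{2}}{88931} = 213^{2} \cdot \frac{1}{88931} = 45369 \cdot \frac{1}{88931} = \frac{45369}{88931}$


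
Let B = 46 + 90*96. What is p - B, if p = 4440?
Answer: -4246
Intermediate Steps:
B = 8686 (B = 46 + 8640 = 8686)
p - B = 4440 - 1*8686 = 4440 - 8686 = -4246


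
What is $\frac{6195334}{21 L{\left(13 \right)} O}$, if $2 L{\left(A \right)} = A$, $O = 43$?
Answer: $\frac{12390668}{11739} \approx 1055.5$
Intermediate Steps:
$L{\left(A \right)} = \frac{A}{2}$
$\frac{6195334}{21 L{\left(13 \right)} O} = \frac{6195334}{21 \cdot \frac{1}{2} \cdot 13 \cdot 43} = \frac{6195334}{21 \cdot \frac{13}{2} \cdot 43} = \frac{6195334}{\frac{273}{2} \cdot 43} = \frac{6195334}{\frac{11739}{2}} = 6195334 \cdot \frac{2}{11739} = \frac{12390668}{11739}$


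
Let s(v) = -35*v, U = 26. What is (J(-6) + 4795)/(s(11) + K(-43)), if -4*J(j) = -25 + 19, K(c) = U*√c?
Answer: -3693305/354586 - 124709*I*√43/177293 ≈ -10.416 - 4.6125*I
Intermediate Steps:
K(c) = 26*√c
J(j) = 3/2 (J(j) = -(-25 + 19)/4 = -¼*(-6) = 3/2)
(J(-6) + 4795)/(s(11) + K(-43)) = (3/2 + 4795)/(-35*11 + 26*√(-43)) = 9593/(2*(-385 + 26*(I*√43))) = 9593/(2*(-385 + 26*I*√43))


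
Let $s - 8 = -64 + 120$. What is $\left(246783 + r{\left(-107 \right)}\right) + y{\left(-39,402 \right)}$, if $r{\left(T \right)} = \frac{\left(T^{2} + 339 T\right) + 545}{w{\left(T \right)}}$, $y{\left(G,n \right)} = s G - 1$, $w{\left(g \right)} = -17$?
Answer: $\frac{4177141}{17} \approx 2.4571 \cdot 10^{5}$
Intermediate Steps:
$s = 64$ ($s = 8 + \left(-64 + 120\right) = 8 + 56 = 64$)
$y{\left(G,n \right)} = -1 + 64 G$ ($y{\left(G,n \right)} = 64 G - 1 = -1 + 64 G$)
$r{\left(T \right)} = - \frac{545}{17} - \frac{339 T}{17} - \frac{T^{2}}{17}$ ($r{\left(T \right)} = \frac{\left(T^{2} + 339 T\right) + 545}{-17} = \left(545 + T^{2} + 339 T\right) \left(- \frac{1}{17}\right) = - \frac{545}{17} - \frac{339 T}{17} - \frac{T^{2}}{17}$)
$\left(246783 + r{\left(-107 \right)}\right) + y{\left(-39,402 \right)} = \left(246783 - \left(- \frac{35728}{17} + \frac{11449}{17}\right)\right) + \left(-1 + 64 \left(-39\right)\right) = \left(246783 - - \frac{24279}{17}\right) - 2497 = \left(246783 + \frac{24279}{17}\right) - 2497 = \frac{4219590}{17} - 2497 = \frac{4177141}{17}$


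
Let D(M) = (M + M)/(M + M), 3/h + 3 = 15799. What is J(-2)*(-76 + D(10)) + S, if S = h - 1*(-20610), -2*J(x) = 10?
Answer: 331479063/15796 ≈ 20985.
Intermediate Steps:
h = 3/15796 (h = 3/(-3 + 15799) = 3/15796 ≈ 0.00018992)
J(x) = -5 (J(x) = -1/2*10 = -5)
D(M) = 1 (D(M) = (2*M)/((2*M)) = (2*M)*(1/(2*M)) = 1)
S = 325555563/15796 (S = 3/15796 - 1*(-20610) = 3/15796 + 20610 = 325555563/15796 ≈ 20610.)
J(-2)*(-76 + D(10)) + S = -5*(-76 + 1) + 325555563/15796 = -5*(-75) + 325555563/15796 = 375 + 325555563/15796 = 331479063/15796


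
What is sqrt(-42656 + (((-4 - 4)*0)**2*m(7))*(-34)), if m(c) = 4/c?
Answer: 4*I*sqrt(2666) ≈ 206.53*I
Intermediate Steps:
sqrt(-42656 + (((-4 - 4)*0)**2*m(7))*(-34)) = sqrt(-42656 + (((-4 - 4)*0)**2*(4/7))*(-34)) = sqrt(-42656 + ((-8*0)**2*(4*(1/7)))*(-34)) = sqrt(-42656 + (0**2*(4/7))*(-34)) = sqrt(-42656 + (0*(4/7))*(-34)) = sqrt(-42656 + 0*(-34)) = sqrt(-42656 + 0) = sqrt(-42656) = 4*I*sqrt(2666)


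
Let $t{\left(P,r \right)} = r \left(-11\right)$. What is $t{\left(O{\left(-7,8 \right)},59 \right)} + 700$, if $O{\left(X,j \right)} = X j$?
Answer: $51$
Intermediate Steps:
$t{\left(P,r \right)} = - 11 r$
$t{\left(O{\left(-7,8 \right)},59 \right)} + 700 = \left(-11\right) 59 + 700 = -649 + 700 = 51$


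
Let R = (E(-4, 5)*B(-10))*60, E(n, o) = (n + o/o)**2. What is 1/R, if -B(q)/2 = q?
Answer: 1/10800 ≈ 9.2593e-5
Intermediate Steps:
B(q) = -2*q
E(n, o) = (1 + n)**2 (E(n, o) = (n + 1)**2 = (1 + n)**2)
R = 10800 (R = ((1 - 4)**2*(-2*(-10)))*60 = ((-3)**2*20)*60 = (9*20)*60 = 180*60 = 10800)
1/R = 1/10800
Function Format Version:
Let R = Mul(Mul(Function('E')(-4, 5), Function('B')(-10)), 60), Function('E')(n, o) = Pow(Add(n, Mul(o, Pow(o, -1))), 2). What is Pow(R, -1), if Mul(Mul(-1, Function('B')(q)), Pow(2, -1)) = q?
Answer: Rational(1, 10800) ≈ 9.2593e-5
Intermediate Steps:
Function('B')(q) = Mul(-2, q)
Function('E')(n, o) = Pow(Add(1, n), 2) (Function('E')(n, o) = Pow(Add(n, 1), 2) = Pow(Add(1, n), 2))
R = 10800 (R = Mul(Mul(Pow(Add(1, -4), 2), Mul(-2, -10)), 60) = Mul(Mul(Pow(-3, 2), 20), 60) = Mul(Mul(9, 20), 60) = Mul(180, 60) = 10800)
Pow(R, -1) = Pow(10800, -1) = Rational(1, 10800)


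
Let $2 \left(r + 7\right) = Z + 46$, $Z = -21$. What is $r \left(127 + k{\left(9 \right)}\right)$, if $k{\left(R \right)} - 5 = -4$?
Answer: $704$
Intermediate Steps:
$k{\left(R \right)} = 1$ ($k{\left(R \right)} = 5 - 4 = 1$)
$r = \frac{11}{2}$ ($r = -7 + \frac{-21 + 46}{2} = -7 + \frac{1}{2} \cdot 25 = -7 + \frac{25}{2} = \frac{11}{2} \approx 5.5$)
$r \left(127 + k{\left(9 \right)}\right) = \frac{11 \left(127 + 1\right)}{2} = \frac{11}{2} \cdot 128 = 704$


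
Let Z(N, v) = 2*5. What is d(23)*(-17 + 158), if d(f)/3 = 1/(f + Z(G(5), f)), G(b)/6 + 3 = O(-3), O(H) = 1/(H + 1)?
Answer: 141/11 ≈ 12.818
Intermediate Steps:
O(H) = 1/(1 + H)
G(b) = -21 (G(b) = -18 + 6/(1 - 3) = -18 + 6/(-2) = -18 + 6*(-½) = -18 - 3 = -21)
Z(N, v) = 10
d(f) = 3/(10 + f) (d(f) = 3/(f + 10) = 3/(10 + f))
d(23)*(-17 + 158) = (3/(10 + 23))*(-17 + 158) = (3/33)*141 = (3*(1/33))*141 = (1/11)*141 = 141/11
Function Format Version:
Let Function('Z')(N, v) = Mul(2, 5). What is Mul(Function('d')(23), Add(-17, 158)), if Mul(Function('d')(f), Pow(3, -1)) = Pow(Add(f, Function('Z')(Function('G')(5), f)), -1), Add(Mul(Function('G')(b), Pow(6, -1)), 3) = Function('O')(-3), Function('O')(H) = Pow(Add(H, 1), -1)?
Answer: Rational(141, 11) ≈ 12.818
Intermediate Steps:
Function('O')(H) = Pow(Add(1, H), -1)
Function('G')(b) = -21 (Function('G')(b) = Add(-18, Mul(6, Pow(Add(1, -3), -1))) = Add(-18, Mul(6, Pow(-2, -1))) = Add(-18, Mul(6, Rational(-1, 2))) = Add(-18, -3) = -21)
Function('Z')(N, v) = 10
Function('d')(f) = Mul(3, Pow(Add(10, f), -1)) (Function('d')(f) = Mul(3, Pow(Add(f, 10), -1)) = Mul(3, Pow(Add(10, f), -1)))
Mul(Function('d')(23), Add(-17, 158)) = Mul(Mul(3, Pow(Add(10, 23), -1)), Add(-17, 158)) = Mul(Mul(3, Pow(33, -1)), 141) = Mul(Mul(3, Rational(1, 33)), 141) = Mul(Rational(1, 11), 141) = Rational(141, 11)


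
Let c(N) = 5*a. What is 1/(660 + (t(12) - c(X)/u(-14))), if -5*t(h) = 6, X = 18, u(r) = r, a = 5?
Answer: 70/46241 ≈ 0.0015138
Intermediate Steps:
c(N) = 25 (c(N) = 5*5 = 25)
t(h) = -6/5 (t(h) = -⅕*6 = -6/5)
1/(660 + (t(12) - c(X)/u(-14))) = 1/(660 + (-6/5 - 25/(-14))) = 1/(660 + (-6/5 - 25*(-1)/14)) = 1/(660 + (-6/5 - 1*(-25/14))) = 1/(660 + (-6/5 + 25/14)) = 1/(660 + 41/70) = 1/(46241/70) = 70/46241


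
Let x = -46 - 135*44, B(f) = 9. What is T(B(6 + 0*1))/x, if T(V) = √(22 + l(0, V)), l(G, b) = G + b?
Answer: -√31/5986 ≈ -0.00093013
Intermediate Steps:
x = -5986 (x = -46 - 5940 = -5986)
T(V) = √(22 + V) (T(V) = √(22 + (0 + V)) = √(22 + V))
T(B(6 + 0*1))/x = √(22 + 9)/(-5986) = √31*(-1/5986) = -√31/5986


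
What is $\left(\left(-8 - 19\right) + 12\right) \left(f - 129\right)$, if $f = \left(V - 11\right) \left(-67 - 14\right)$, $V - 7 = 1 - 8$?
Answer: $-11430$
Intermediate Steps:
$V = 0$ ($V = 7 + \left(1 - 8\right) = 7 - 7 = 0$)
$f = 891$ ($f = \left(0 - 11\right) \left(-67 - 14\right) = \left(-11\right) \left(-81\right) = 891$)
$\left(\left(-8 - 19\right) + 12\right) \left(f - 129\right) = \left(\left(-8 - 19\right) + 12\right) \left(891 - 129\right) = \left(-27 + 12\right) 762 = \left(-15\right) 762 = -11430$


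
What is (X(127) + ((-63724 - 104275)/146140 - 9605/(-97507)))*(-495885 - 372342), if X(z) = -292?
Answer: 3625613426505671331/14249672980 ≈ 2.5443e+8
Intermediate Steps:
(X(127) + ((-63724 - 104275)/146140 - 9605/(-97507)))*(-495885 - 372342) = (-292 + ((-63724 - 104275)/146140 - 9605/(-97507)))*(-495885 - 372342) = (-292 + (-167999*1/146140 - 9605*(-1/97507)))*(-868227) = (-292 + (-167999/146140 + 9605/97507))*(-868227) = (-292 - 14977403793/14249672980)*(-868227) = -4175881913953/14249672980*(-868227) = 3625613426505671331/14249672980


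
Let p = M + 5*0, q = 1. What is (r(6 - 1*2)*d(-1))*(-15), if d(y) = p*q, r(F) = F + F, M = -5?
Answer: 600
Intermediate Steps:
r(F) = 2*F
p = -5 (p = -5 + 5*0 = -5 + 0 = -5)
d(y) = -5 (d(y) = -5*1 = -5)
(r(6 - 1*2)*d(-1))*(-15) = ((2*(6 - 1*2))*(-5))*(-15) = ((2*(6 - 2))*(-5))*(-15) = ((2*4)*(-5))*(-15) = (8*(-5))*(-15) = -40*(-15) = 600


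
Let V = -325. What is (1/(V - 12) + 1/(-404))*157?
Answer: -116337/136148 ≈ -0.85449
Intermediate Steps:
(1/(V - 12) + 1/(-404))*157 = (1/(-325 - 12) + 1/(-404))*157 = (1/(-337) - 1/404)*157 = (-1/337 - 1/404)*157 = -741/136148*157 = -116337/136148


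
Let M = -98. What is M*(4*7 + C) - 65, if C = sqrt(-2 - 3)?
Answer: -2809 - 98*I*sqrt(5) ≈ -2809.0 - 219.13*I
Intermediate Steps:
C = I*sqrt(5) (C = sqrt(-5) = I*sqrt(5) ≈ 2.2361*I)
M*(4*7 + C) - 65 = -98*(4*7 + I*sqrt(5)) - 65 = -98*(28 + I*sqrt(5)) - 65 = (-2744 - 98*I*sqrt(5)) - 65 = -2809 - 98*I*sqrt(5)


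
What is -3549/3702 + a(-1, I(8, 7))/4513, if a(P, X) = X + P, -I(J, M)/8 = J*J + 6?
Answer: -6031153/5569042 ≈ -1.0830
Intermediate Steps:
I(J, M) = -48 - 8*J² (I(J, M) = -8*(J*J + 6) = -8*(J² + 6) = -8*(6 + J²) = -48 - 8*J²)
a(P, X) = P + X
-3549/3702 + a(-1, I(8, 7))/4513 = -3549/3702 + (-1 + (-48 - 8*8²))/4513 = -3549*1/3702 + (-1 + (-48 - 8*64))*(1/4513) = -1183/1234 + (-1 + (-48 - 512))*(1/4513) = -1183/1234 + (-1 - 560)*(1/4513) = -1183/1234 - 561*1/4513 = -1183/1234 - 561/4513 = -6031153/5569042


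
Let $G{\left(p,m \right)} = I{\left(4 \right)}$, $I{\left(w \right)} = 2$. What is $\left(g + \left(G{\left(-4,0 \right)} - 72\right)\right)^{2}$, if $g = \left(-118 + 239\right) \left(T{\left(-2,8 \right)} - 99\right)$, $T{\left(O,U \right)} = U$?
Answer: $122788561$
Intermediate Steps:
$G{\left(p,m \right)} = 2$
$g = -11011$ ($g = \left(-118 + 239\right) \left(8 - 99\right) = 121 \left(-91\right) = -11011$)
$\left(g + \left(G{\left(-4,0 \right)} - 72\right)\right)^{2} = \left(-11011 + \left(2 - 72\right)\right)^{2} = \left(-11011 - 70\right)^{2} = \left(-11081\right)^{2} = 122788561$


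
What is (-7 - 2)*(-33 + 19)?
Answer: 126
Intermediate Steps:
(-7 - 2)*(-33 + 19) = -9*(-14) = 126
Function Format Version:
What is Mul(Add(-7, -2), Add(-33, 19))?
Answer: 126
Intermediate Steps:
Mul(Add(-7, -2), Add(-33, 19)) = Mul(-9, -14) = 126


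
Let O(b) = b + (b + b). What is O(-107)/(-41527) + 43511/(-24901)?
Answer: -1798888076/1034063827 ≈ -1.7396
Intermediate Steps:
O(b) = 3*b (O(b) = b + 2*b = 3*b)
O(-107)/(-41527) + 43511/(-24901) = (3*(-107))/(-41527) + 43511/(-24901) = -321*(-1/41527) + 43511*(-1/24901) = 321/41527 - 43511/24901 = -1798888076/1034063827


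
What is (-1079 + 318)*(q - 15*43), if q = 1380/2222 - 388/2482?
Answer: 676265419279/1378751 ≈ 4.9049e+5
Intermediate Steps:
q = 640756/1378751 (q = 1380*(1/2222) - 388*1/2482 = 690/1111 - 194/1241 = 640756/1378751 ≈ 0.46474)
(-1079 + 318)*(q - 15*43) = (-1079 + 318)*(640756/1378751 - 15*43) = -761*(640756/1378751 - 645) = -761*(-888653639/1378751) = 676265419279/1378751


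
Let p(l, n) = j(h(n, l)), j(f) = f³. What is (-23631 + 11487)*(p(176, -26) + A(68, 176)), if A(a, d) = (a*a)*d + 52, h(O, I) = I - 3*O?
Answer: -208888215360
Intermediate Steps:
A(a, d) = 52 + d*a² (A(a, d) = a²*d + 52 = d*a² + 52 = 52 + d*a²)
p(l, n) = (l - 3*n)³
(-23631 + 11487)*(p(176, -26) + A(68, 176)) = (-23631 + 11487)*((176 - 3*(-26))³ + (52 + 176*68²)) = -12144*((176 + 78)³ + (52 + 176*4624)) = -12144*(254³ + (52 + 813824)) = -12144*(16387064 + 813876) = -12144*17200940 = -208888215360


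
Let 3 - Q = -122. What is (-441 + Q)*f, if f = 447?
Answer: -141252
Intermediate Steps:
Q = 125 (Q = 3 - 1*(-122) = 3 + 122 = 125)
(-441 + Q)*f = (-441 + 125)*447 = -316*447 = -141252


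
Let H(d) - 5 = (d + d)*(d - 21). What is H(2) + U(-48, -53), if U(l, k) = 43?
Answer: -28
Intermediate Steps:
H(d) = 5 + 2*d*(-21 + d) (H(d) = 5 + (d + d)*(d - 21) = 5 + (2*d)*(-21 + d) = 5 + 2*d*(-21 + d))
H(2) + U(-48, -53) = (5 - 42*2 + 2*2²) + 43 = (5 - 84 + 2*4) + 43 = (5 - 84 + 8) + 43 = -71 + 43 = -28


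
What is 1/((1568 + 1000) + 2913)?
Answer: 1/5481 ≈ 0.00018245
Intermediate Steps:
1/((1568 + 1000) + 2913) = 1/(2568 + 2913) = 1/5481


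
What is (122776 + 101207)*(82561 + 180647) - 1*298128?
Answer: 58953819336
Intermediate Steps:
(122776 + 101207)*(82561 + 180647) - 1*298128 = 223983*263208 - 298128 = 58954117464 - 298128 = 58953819336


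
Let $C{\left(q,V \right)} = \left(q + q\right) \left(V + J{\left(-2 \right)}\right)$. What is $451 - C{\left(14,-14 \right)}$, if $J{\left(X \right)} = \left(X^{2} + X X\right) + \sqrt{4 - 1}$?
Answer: $619 - 28 \sqrt{3} \approx 570.5$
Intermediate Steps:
$J{\left(X \right)} = \sqrt{3} + 2 X^{2}$ ($J{\left(X \right)} = \left(X^{2} + X^{2}\right) + \sqrt{3} = 2 X^{2} + \sqrt{3} = \sqrt{3} + 2 X^{2}$)
$C{\left(q,V \right)} = 2 q \left(8 + V + \sqrt{3}\right)$ ($C{\left(q,V \right)} = \left(q + q\right) \left(V + \left(\sqrt{3} + 2 \left(-2\right)^{2}\right)\right) = 2 q \left(V + \left(\sqrt{3} + 2 \cdot 4\right)\right) = 2 q \left(V + \left(\sqrt{3} + 8\right)\right) = 2 q \left(V + \left(8 + \sqrt{3}\right)\right) = 2 q \left(8 + V + \sqrt{3}\right)$)
$451 - C{\left(14,-14 \right)} = 451 - 2 \cdot 14 \left(8 - 14 + \sqrt{3}\right) = 451 - 2 \cdot 14 \left(-6 + \sqrt{3}\right) = 451 - \left(-168 + 28 \sqrt{3}\right) = 451 + \left(168 - 28 \sqrt{3}\right) = 619 - 28 \sqrt{3}$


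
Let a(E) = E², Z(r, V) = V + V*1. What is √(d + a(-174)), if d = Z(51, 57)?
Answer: √30390 ≈ 174.33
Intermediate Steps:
Z(r, V) = 2*V (Z(r, V) = V + V = 2*V)
d = 114 (d = 2*57 = 114)
√(d + a(-174)) = √(114 + (-174)²) = √(114 + 30276) = √30390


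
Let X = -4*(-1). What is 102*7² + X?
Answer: 5002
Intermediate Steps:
X = 4
102*7² + X = 102*7² + 4 = 102*49 + 4 = 4998 + 4 = 5002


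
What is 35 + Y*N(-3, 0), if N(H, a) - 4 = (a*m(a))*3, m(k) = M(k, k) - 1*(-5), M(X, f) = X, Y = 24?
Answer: 131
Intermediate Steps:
m(k) = 5 + k (m(k) = k - 1*(-5) = k + 5 = 5 + k)
N(H, a) = 4 + 3*a*(5 + a) (N(H, a) = 4 + (a*(5 + a))*3 = 4 + 3*a*(5 + a))
35 + Y*N(-3, 0) = 35 + 24*(4 + 3*0*(5 + 0)) = 35 + 24*(4 + 3*0*5) = 35 + 24*(4 + 0) = 35 + 24*4 = 35 + 96 = 131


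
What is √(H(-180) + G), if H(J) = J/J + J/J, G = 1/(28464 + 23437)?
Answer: √5387479503/51901 ≈ 1.4142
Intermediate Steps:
G = 1/51901 ≈ 1.9267e-5
H(J) = 2 (H(J) = 1 + 1 = 2)
√(H(-180) + G) = √(2 + 1/51901) = √(103803/51901) = √5387479503/51901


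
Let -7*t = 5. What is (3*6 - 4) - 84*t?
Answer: 74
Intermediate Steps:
t = -5/7 (t = -⅐*5 = -5/7 ≈ -0.71429)
(3*6 - 4) - 84*t = (3*6 - 4) - 84*(-5/7) = (18 - 4) + 60 = 14 + 60 = 74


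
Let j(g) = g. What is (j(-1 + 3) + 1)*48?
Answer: 144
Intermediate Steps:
(j(-1 + 3) + 1)*48 = ((-1 + 3) + 1)*48 = (2 + 1)*48 = 3*48 = 144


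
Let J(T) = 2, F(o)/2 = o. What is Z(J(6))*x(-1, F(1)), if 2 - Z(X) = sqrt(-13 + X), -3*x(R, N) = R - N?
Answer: 2 - I*sqrt(11) ≈ 2.0 - 3.3166*I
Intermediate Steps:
F(o) = 2*o
x(R, N) = -R/3 + N/3 (x(R, N) = -(R - N)/3 = -R/3 + N/3)
Z(X) = 2 - sqrt(-13 + X)
Z(J(6))*x(-1, F(1)) = (2 - sqrt(-13 + 2))*(-1/3*(-1) + (2*1)/3) = (2 - sqrt(-11))*(1/3 + (1/3)*2) = (2 - I*sqrt(11))*(1/3 + 2/3) = (2 - I*sqrt(11))*1 = 2 - I*sqrt(11)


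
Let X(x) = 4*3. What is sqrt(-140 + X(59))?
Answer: 8*I*sqrt(2) ≈ 11.314*I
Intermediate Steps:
X(x) = 12
sqrt(-140 + X(59)) = sqrt(-140 + 12) = sqrt(-128) = 8*I*sqrt(2)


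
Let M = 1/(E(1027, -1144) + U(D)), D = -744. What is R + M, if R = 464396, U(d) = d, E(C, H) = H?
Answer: 876779647/1888 ≈ 4.6440e+5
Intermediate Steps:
M = -1/1888 (M = 1/(-1144 - 744) = 1/(-1888) = -1/1888 ≈ -0.00052966)
R + M = 464396 - 1/1888 = 876779647/1888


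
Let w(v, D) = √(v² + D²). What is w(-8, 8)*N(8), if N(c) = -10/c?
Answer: -10*√2 ≈ -14.142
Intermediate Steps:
w(v, D) = √(D² + v²)
w(-8, 8)*N(8) = √(8² + (-8)²)*(-10/8) = √(64 + 64)*(-10*⅛) = √128*(-5/4) = (8*√2)*(-5/4) = -10*√2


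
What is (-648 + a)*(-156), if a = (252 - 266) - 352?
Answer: 158184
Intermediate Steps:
a = -366 (a = -14 - 352 = -366)
(-648 + a)*(-156) = (-648 - 366)*(-156) = -1014*(-156) = 158184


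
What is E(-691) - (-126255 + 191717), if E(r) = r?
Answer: -66153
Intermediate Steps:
E(-691) - (-126255 + 191717) = -691 - (-126255 + 191717) = -691 - 1*65462 = -691 - 65462 = -66153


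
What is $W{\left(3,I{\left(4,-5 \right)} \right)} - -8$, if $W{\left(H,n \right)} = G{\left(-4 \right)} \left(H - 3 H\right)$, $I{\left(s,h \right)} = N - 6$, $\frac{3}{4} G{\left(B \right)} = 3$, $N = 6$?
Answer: $-16$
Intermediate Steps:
$G{\left(B \right)} = 4$ ($G{\left(B \right)} = \frac{4}{3} \cdot 3 = 4$)
$I{\left(s,h \right)} = 0$ ($I{\left(s,h \right)} = 6 - 6 = 0$)
$W{\left(H,n \right)} = - 8 H$ ($W{\left(H,n \right)} = 4 \left(H - 3 H\right) = 4 \left(- 2 H\right) = - 8 H$)
$W{\left(3,I{\left(4,-5 \right)} \right)} - -8 = \left(-8\right) 3 - -8 = -24 + 8 = -16$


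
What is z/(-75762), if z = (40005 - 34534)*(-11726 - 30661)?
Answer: 77299759/25254 ≈ 3060.9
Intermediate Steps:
z = -231899277 (z = 5471*(-42387) = -231899277)
z/(-75762) = -231899277/(-75762) = -231899277*(-1/75762) = 77299759/25254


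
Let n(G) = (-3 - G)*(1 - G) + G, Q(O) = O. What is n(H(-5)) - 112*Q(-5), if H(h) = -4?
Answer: 561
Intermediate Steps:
n(G) = G + (1 - G)*(-3 - G) (n(G) = (1 - G)*(-3 - G) + G = G + (1 - G)*(-3 - G))
n(H(-5)) - 112*Q(-5) = (-3 + (-4)² + 3*(-4)) - 112*(-5) = (-3 + 16 - 12) + 560 = 1 + 560 = 561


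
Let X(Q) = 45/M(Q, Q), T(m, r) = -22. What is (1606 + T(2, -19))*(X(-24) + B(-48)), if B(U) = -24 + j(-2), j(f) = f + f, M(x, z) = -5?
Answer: -58608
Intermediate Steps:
j(f) = 2*f
B(U) = -28 (B(U) = -24 + 2*(-2) = -24 - 4 = -28)
X(Q) = -9 (X(Q) = 45/(-5) = 45*(-⅕) = -9)
(1606 + T(2, -19))*(X(-24) + B(-48)) = (1606 - 22)*(-9 - 28) = 1584*(-37) = -58608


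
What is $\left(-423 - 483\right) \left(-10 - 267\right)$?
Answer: $250962$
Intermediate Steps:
$\left(-423 - 483\right) \left(-10 - 267\right) = \left(-906\right) \left(-277\right) = 250962$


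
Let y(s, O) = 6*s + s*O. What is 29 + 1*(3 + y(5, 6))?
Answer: 92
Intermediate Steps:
y(s, O) = 6*s + O*s
29 + 1*(3 + y(5, 6)) = 29 + 1*(3 + 5*(6 + 6)) = 29 + 1*(3 + 5*12) = 29 + 1*(3 + 60) = 29 + 1*63 = 29 + 63 = 92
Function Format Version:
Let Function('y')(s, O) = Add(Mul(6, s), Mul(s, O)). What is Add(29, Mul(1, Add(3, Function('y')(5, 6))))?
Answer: 92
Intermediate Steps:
Function('y')(s, O) = Add(Mul(6, s), Mul(O, s))
Add(29, Mul(1, Add(3, Function('y')(5, 6)))) = Add(29, Mul(1, Add(3, Mul(5, Add(6, 6))))) = Add(29, Mul(1, Add(3, Mul(5, 12)))) = Add(29, Mul(1, Add(3, 60))) = Add(29, Mul(1, 63)) = Add(29, 63) = 92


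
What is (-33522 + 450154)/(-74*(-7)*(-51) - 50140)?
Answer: -208316/38279 ≈ -5.4420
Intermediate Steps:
(-33522 + 450154)/(-74*(-7)*(-51) - 50140) = 416632/(518*(-51) - 50140) = 416632/(-26418 - 50140) = 416632/(-76558) = 416632*(-1/76558) = -208316/38279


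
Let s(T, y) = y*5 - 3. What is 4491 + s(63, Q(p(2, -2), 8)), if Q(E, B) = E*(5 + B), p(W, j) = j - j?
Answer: 4488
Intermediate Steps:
p(W, j) = 0
s(T, y) = -3 + 5*y (s(T, y) = 5*y - 3 = -3 + 5*y)
4491 + s(63, Q(p(2, -2), 8)) = 4491 + (-3 + 5*(0*(5 + 8))) = 4491 + (-3 + 5*(0*13)) = 4491 + (-3 + 5*0) = 4491 + (-3 + 0) = 4491 - 3 = 4488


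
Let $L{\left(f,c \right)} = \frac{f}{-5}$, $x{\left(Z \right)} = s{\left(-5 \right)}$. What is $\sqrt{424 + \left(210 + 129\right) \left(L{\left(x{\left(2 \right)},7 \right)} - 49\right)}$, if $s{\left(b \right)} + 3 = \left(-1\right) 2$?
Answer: $2 i \sqrt{3962} \approx 125.89 i$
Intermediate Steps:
$s{\left(b \right)} = -5$ ($s{\left(b \right)} = -3 - 2 = -5$)
$x{\left(Z \right)} = -5$
$L{\left(f,c \right)} = - \frac{f}{5}$ ($L{\left(f,c \right)} = f \left(- \frac{1}{5}\right) = - \frac{f}{5}$)
$\sqrt{424 + \left(210 + 129\right) \left(L{\left(x{\left(2 \right)},7 \right)} - 49\right)} = \sqrt{424 + \left(210 + 129\right) \left(\left(- \frac{1}{5}\right) \left(-5\right) - 49\right)} = \sqrt{424 + 339 \left(1 - 49\right)} = \sqrt{424 + 339 \left(-48\right)} = \sqrt{424 - 16272} = \sqrt{-15848} = 2 i \sqrt{3962}$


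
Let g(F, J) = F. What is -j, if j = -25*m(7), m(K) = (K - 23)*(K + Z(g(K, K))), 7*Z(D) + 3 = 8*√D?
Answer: -18400/7 - 3200*√7/7 ≈ -3838.1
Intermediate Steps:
Z(D) = -3/7 + 8*√D/7 (Z(D) = -3/7 + (8*√D)/7 = -3/7 + 8*√D/7)
m(K) = (-23 + K)*(-3/7 + K + 8*√K/7) (m(K) = (K - 23)*(K + (-3/7 + 8*√K/7)) = (-23 + K)*(-3/7 + K + 8*√K/7))
j = 18400/7 + 3200*√7/7 (j = -25*(69/7 + 7² - 184*√7/7 - 164/7*7 + 8*7^(3/2)/7) = -25*(69/7 + 49 - 184*√7/7 - 164 + 8*(7*√7)/7) = -25*(69/7 + 49 - 184*√7/7 - 164 + 8*√7) = -25*(-736/7 - 128*√7/7) = 18400/7 + 3200*√7/7 ≈ 3838.1)
-j = -(18400/7 + 3200*√7/7) = -18400/7 - 3200*√7/7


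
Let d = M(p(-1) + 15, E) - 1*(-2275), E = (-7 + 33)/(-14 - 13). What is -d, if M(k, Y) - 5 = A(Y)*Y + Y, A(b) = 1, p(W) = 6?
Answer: -61508/27 ≈ -2278.1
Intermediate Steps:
E = -26/27 (E = 26/(-27) = 26*(-1/27) = -26/27 ≈ -0.96296)
M(k, Y) = 5 + 2*Y (M(k, Y) = 5 + (1*Y + Y) = 5 + (Y + Y) = 5 + 2*Y)
d = 61508/27 (d = (5 + 2*(-26/27)) - 1*(-2275) = (5 - 52/27) + 2275 = 83/27 + 2275 = 61508/27 ≈ 2278.1)
-d = -1*61508/27 = -61508/27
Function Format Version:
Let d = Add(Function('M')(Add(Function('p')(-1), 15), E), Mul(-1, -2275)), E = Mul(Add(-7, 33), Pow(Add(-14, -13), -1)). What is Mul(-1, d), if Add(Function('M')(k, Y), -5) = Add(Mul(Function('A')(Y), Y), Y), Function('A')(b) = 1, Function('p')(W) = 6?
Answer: Rational(-61508, 27) ≈ -2278.1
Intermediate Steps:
E = Rational(-26, 27) (E = Mul(26, Pow(-27, -1)) = Mul(26, Rational(-1, 27)) = Rational(-26, 27) ≈ -0.96296)
Function('M')(k, Y) = Add(5, Mul(2, Y)) (Function('M')(k, Y) = Add(5, Add(Mul(1, Y), Y)) = Add(5, Add(Y, Y)) = Add(5, Mul(2, Y)))
d = Rational(61508, 27) (d = Add(Add(5, Mul(2, Rational(-26, 27))), Mul(-1, -2275)) = Add(Add(5, Rational(-52, 27)), 2275) = Add(Rational(83, 27), 2275) = Rational(61508, 27) ≈ 2278.1)
Mul(-1, d) = Mul(-1, Rational(61508, 27)) = Rational(-61508, 27)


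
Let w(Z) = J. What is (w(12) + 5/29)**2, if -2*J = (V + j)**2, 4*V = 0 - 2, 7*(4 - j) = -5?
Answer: 9798822121/129231424 ≈ 75.824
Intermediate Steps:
j = 33/7 (j = 4 - 1/7*(-5) = 4 + 5/7 = 33/7 ≈ 4.7143)
V = -1/2 (V = (0 - 2)/4 = (1/4)*(-2) = -1/2 ≈ -0.50000)
J = -3481/392 (J = -(-1/2 + 33/7)**2/2 = -(59/14)**2/2 = -1/2*3481/196 = -3481/392 ≈ -8.8801)
w(Z) = -3481/392
(w(12) + 5/29)**2 = (-3481/392 + 5/29)**2 = (-98989/11368)**2 = 9798822121/129231424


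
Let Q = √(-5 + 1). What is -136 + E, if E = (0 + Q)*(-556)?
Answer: -136 - 1112*I ≈ -136.0 - 1112.0*I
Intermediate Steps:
Q = 2*I (Q = √(-4) = 2*I ≈ 2.0*I)
E = -1112*I (E = (0 + 2*I)*(-556) = (2*I)*(-556) = -1112*I ≈ -1112.0*I)
-136 + E = -136 - 1112*I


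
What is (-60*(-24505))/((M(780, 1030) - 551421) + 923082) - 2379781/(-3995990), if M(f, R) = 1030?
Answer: 6762227057671/1489269509090 ≈ 4.5406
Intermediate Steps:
(-60*(-24505))/((M(780, 1030) - 551421) + 923082) - 2379781/(-3995990) = (-60*(-24505))/((1030 - 551421) + 923082) - 2379781/(-3995990) = 1470300/(-550391 + 923082) - 2379781*(-1/3995990) = 1470300/372691 + 2379781/3995990 = 6762227057671/1489269509090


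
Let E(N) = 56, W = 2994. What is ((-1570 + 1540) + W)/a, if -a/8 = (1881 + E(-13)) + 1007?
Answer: -741/5888 ≈ -0.12585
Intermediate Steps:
a = -23552 (a = -8*((1881 + 56) + 1007) = -8*(1937 + 1007) = -8*2944 = -23552)
((-1570 + 1540) + W)/a = ((-1570 + 1540) + 2994)/(-23552) = (-30 + 2994)*(-1/23552) = 2964*(-1/23552) = -741/5888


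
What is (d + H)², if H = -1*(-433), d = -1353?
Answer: 846400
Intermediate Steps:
H = 433
(d + H)² = (-1353 + 433)² = (-920)² = 846400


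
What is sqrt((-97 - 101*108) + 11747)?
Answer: sqrt(742) ≈ 27.240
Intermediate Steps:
sqrt((-97 - 101*108) + 11747) = sqrt((-97 - 10908) + 11747) = sqrt(-11005 + 11747) = sqrt(742)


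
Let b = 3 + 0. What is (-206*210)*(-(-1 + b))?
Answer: 86520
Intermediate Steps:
b = 3
(-206*210)*(-(-1 + b)) = (-206*210)*(-(-1 + 3)) = -(-43260)*2 = -43260*(-2) = 86520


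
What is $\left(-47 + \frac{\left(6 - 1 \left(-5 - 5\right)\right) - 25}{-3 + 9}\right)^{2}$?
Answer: $\frac{9409}{4} \approx 2352.3$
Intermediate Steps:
$\left(-47 + \frac{\left(6 - 1 \left(-5 - 5\right)\right) - 25}{-3 + 9}\right)^{2} = \left(-47 + \frac{\left(6 - 1 \left(-10\right)\right) - 25}{6}\right)^{2} = \left(-47 + \left(\left(6 - -10\right) - 25\right) \frac{1}{6}\right)^{2} = \left(-47 + \left(\left(6 + 10\right) - 25\right) \frac{1}{6}\right)^{2} = \left(-47 + \left(16 - 25\right) \frac{1}{6}\right)^{2} = \left(-47 - \frac{3}{2}\right)^{2} = \left(- \frac{97}{2}\right)^{2} = \frac{9409}{4}$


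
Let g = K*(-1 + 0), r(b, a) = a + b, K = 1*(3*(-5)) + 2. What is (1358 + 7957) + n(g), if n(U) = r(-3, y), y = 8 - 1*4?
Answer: 9316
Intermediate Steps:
y = 4 (y = 8 - 4 = 4)
K = -13 (K = 1*(-15) + 2 = -15 + 2 = -13)
g = 13 (g = -13*(-1 + 0) = -13*(-1) = 13)
n(U) = 1 (n(U) = 4 - 3 = 1)
(1358 + 7957) + n(g) = (1358 + 7957) + 1 = 9315 + 1 = 9316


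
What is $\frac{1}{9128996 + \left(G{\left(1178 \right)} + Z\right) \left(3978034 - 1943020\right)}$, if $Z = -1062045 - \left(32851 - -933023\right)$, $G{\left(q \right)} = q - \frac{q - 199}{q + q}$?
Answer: $- \frac{62}{255715157611823} \approx -2.4246 \cdot 10^{-13}$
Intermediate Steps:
$G{\left(q \right)} = q - \frac{-199 + q}{2 q}$
$Z = -2027919$ ($Z = -1062045 - \left(32851 + 933023\right) = -1062045 - 965874 = -2027919$)
$\frac{1}{9128996 + \left(G{\left(1178 \right)} + Z\right) \left(3978034 - 1943020\right)} = \frac{1}{9128996 + \left(\left(- \frac{1}{2} + 1178 + \frac{199}{2 \cdot 1178}\right) - 2027919\right) \left(3978034 - 1943020\right)} = \frac{1}{9128996 + \left(\left(- \frac{1}{2} + 1178 + \frac{199}{2} \cdot \frac{1}{1178}\right) - 2027919\right) 2035014} = \frac{1}{9128996 + \left(\left(- \frac{1}{2} + 1178 + \frac{199}{2356}\right) - 2027919\right) 2035014} = \frac{1}{9128996 + \left(\frac{2774389}{2356} - 2027919\right) 2035014} = \frac{1}{9128996 - \frac{255715723609575}{62}} = \frac{1}{- \frac{255715157611823}{62}} = - \frac{62}{255715157611823}$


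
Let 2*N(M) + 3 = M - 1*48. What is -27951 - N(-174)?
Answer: -55677/2 ≈ -27839.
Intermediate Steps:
N(M) = -51/2 + M/2 (N(M) = -3/2 + (M - 1*48)/2 = -3/2 + (M - 48)/2 = -3/2 + (-48 + M)/2 = -3/2 + (-24 + M/2) = -51/2 + M/2)
-27951 - N(-174) = -27951 - (-51/2 + (½)*(-174)) = -27951 - (-51/2 - 87) = -27951 - 1*(-225/2) = -27951 + 225/2 = -55677/2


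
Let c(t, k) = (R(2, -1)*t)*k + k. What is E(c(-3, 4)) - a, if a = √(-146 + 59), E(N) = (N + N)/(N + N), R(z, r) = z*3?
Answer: 1 - I*√87 ≈ 1.0 - 9.3274*I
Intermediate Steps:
R(z, r) = 3*z
c(t, k) = k + 6*k*t (c(t, k) = ((3*2)*t)*k + k = (6*t)*k + k = 6*k*t + k = k + 6*k*t)
E(N) = 1 (E(N) = (2*N)/((2*N)) = (2*N)*(1/(2*N)) = 1)
a = I*√87 (a = √(-87) = I*√87 ≈ 9.3274*I)
E(c(-3, 4)) - a = 1 - I*√87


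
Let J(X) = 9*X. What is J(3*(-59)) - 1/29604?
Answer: -47159173/29604 ≈ -1593.0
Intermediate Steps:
J(3*(-59)) - 1/29604 = 9*(3*(-59)) - 1/29604 = 9*(-177) - 1*1/29604 = -1593 - 1/29604 = -47159173/29604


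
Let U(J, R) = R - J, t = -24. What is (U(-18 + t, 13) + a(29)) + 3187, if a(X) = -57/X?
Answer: 93961/29 ≈ 3240.0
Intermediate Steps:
(U(-18 + t, 13) + a(29)) + 3187 = ((13 - (-18 - 24)) - 57/29) + 3187 = ((13 - 1*(-42)) - 57*1/29) + 3187 = ((13 + 42) - 57/29) + 3187 = (55 - 57/29) + 3187 = 1538/29 + 3187 = 93961/29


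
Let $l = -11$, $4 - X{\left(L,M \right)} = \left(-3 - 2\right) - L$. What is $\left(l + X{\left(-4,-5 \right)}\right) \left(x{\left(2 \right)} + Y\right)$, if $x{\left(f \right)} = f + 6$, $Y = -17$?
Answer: $54$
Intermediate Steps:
$X{\left(L,M \right)} = 9 + L$ ($X{\left(L,M \right)} = 4 - \left(\left(-3 - 2\right) - L\right) = 4 - \left(-5 - L\right) = 4 + \left(5 + L\right) = 9 + L$)
$x{\left(f \right)} = 6 + f$
$\left(l + X{\left(-4,-5 \right)}\right) \left(x{\left(2 \right)} + Y\right) = \left(-11 + \left(9 - 4\right)\right) \left(\left(6 + 2\right) - 17\right) = \left(-11 + 5\right) \left(8 - 17\right) = \left(-6\right) \left(-9\right) = 54$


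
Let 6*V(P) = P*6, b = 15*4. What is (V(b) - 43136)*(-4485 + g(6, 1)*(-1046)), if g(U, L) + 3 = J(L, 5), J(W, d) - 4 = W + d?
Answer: 508598332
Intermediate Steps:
b = 60
J(W, d) = 4 + W + d (J(W, d) = 4 + (W + d) = 4 + W + d)
g(U, L) = 6 + L (g(U, L) = -3 + (4 + L + 5) = -3 + (9 + L) = 6 + L)
V(P) = P (V(P) = (P*6)/6 = (6*P)/6 = P)
(V(b) - 43136)*(-4485 + g(6, 1)*(-1046)) = (60 - 43136)*(-4485 + (6 + 1)*(-1046)) = -43076*(-4485 + 7*(-1046)) = -43076*(-4485 - 7322) = -43076*(-11807) = 508598332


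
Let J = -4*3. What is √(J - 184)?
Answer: 14*I ≈ 14.0*I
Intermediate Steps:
J = -12
√(J - 184) = √(-12 - 184) = √(-196) = 14*I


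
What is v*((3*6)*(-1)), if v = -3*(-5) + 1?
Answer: -288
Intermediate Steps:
v = 16 (v = 15 + 1 = 16)
v*((3*6)*(-1)) = 16*((3*6)*(-1)) = 16*(18*(-1)) = 16*(-18) = -288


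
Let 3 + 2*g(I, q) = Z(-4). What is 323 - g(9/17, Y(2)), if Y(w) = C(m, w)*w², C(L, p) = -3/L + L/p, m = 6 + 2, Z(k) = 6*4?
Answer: 625/2 ≈ 312.50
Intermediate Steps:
Z(k) = 24
m = 8
Y(w) = w²*(-3/8 + 8/w) (Y(w) = (-3/8 + 8/w)*w² = w²*(-3/8 + 8/w))
g(I, q) = 21/2 (g(I, q) = -3/2 + (½)*24 = -3/2 + 12 = 21/2)
323 - g(9/17, Y(2)) = 323 - 1*21/2 = 323 - 21/2 = 625/2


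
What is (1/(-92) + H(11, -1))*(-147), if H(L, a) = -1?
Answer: 13671/92 ≈ 148.60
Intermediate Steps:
(1/(-92) + H(11, -1))*(-147) = (1/(-92) - 1)*(-147) = (-1/92 - 1)*(-147) = -93/92*(-147) = 13671/92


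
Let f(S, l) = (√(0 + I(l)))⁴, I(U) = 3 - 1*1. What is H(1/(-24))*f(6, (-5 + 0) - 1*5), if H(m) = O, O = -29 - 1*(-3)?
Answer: -104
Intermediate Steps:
I(U) = 2 (I(U) = 3 - 1 = 2)
O = -26 (O = -29 + 3 = -26)
H(m) = -26
f(S, l) = 4 (f(S, l) = (√(0 + 2))⁴ = (√2)⁴ = 4)
H(1/(-24))*f(6, (-5 + 0) - 1*5) = -26*4 = -104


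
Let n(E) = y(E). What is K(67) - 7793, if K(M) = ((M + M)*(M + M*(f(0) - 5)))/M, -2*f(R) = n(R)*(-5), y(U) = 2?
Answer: -7659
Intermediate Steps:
n(E) = 2
f(R) = 5 (f(R) = -(-5) = -1/2*(-10) = 5)
K(M) = 2*M (K(M) = ((M + M)*(M + M*(5 - 5)))/M = ((2*M)*(M + M*0))/M = ((2*M)*(M + 0))/M = ((2*M)*M)/M = (2*M**2)/M = 2*M)
K(67) - 7793 = 2*67 - 7793 = 134 - 7793 = -7659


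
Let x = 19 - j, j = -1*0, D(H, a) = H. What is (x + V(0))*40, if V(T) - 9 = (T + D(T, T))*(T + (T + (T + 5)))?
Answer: 1120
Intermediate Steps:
j = 0
V(T) = 9 + 2*T*(5 + 3*T) (V(T) = 9 + (T + T)*(T + (T + (T + 5))) = 9 + (2*T)*(T + (T + (5 + T))) = 9 + (2*T)*(T + (5 + 2*T)) = 9 + (2*T)*(5 + 3*T) = 9 + 2*T*(5 + 3*T))
x = 19 (x = 19 - 1*0 = 19 + 0 = 19)
(x + V(0))*40 = (19 + (9 + 6*0**2 + 10*0))*40 = (19 + (9 + 6*0 + 0))*40 = (19 + (9 + 0 + 0))*40 = (19 + 9)*40 = 28*40 = 1120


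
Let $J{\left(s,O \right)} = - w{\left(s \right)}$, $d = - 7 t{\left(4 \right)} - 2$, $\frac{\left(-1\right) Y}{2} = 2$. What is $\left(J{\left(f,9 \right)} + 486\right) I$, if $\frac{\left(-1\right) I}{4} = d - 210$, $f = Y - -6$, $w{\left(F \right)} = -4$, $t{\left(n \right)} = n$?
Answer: $470400$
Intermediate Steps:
$Y = -4$ ($Y = \left(-2\right) 2 = -4$)
$d = -30$ ($d = \left(-7\right) 4 - 2 = -28 - 2 = -30$)
$f = 2$ ($f = -4 - -6 = -4 + 6 = 2$)
$J{\left(s,O \right)} = 4$ ($J{\left(s,O \right)} = \left(-1\right) \left(-4\right) = 4$)
$I = 960$ ($I = - 4 \left(-30 - 210\right) = \left(-4\right) \left(-240\right) = 960$)
$\left(J{\left(f,9 \right)} + 486\right) I = \left(4 + 486\right) 960 = 490 \cdot 960 = 470400$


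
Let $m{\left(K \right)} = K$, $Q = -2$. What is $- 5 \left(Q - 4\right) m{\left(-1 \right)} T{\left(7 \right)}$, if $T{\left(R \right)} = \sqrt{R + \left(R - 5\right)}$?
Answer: $-90$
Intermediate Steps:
$T{\left(R \right)} = \sqrt{-5 + 2 R}$ ($T{\left(R \right)} = \sqrt{R + \left(-5 + R\right)} = \sqrt{-5 + 2 R}$)
$- 5 \left(Q - 4\right) m{\left(-1 \right)} T{\left(7 \right)} = - 5 \left(-2 - 4\right) \left(-1\right) \sqrt{-5 + 2 \cdot 7} = \left(-5\right) \left(-6\right) \left(-1\right) \sqrt{-5 + 14} = 30 \left(-1\right) \sqrt{9} = \left(-30\right) 3 = -90$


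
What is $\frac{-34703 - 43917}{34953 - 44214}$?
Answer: $\frac{78620}{9261} \approx 8.4894$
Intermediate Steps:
$\frac{-34703 - 43917}{34953 - 44214} = - \frac{78620}{-9261} = \left(-78620\right) \left(- \frac{1}{9261}\right) = \frac{78620}{9261}$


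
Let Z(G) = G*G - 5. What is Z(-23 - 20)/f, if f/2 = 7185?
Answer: 922/7185 ≈ 0.12832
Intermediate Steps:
f = 14370 (f = 2*7185 = 14370)
Z(G) = -5 + G² (Z(G) = G² - 5 = -5 + G²)
Z(-23 - 20)/f = (-5 + (-23 - 20)²)/14370 = (-5 + (-43)²)*(1/14370) = (-5 + 1849)*(1/14370) = 1844*(1/14370) = 922/7185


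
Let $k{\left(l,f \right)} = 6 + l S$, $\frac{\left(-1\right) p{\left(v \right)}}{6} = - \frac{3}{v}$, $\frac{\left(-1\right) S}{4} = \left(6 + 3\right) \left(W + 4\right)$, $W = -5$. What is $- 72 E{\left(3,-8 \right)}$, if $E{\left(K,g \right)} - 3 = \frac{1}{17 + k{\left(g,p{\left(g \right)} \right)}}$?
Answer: $- \frac{57168}{265} \approx -215.73$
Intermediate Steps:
$S = 36$ ($S = - 4 \left(6 + 3\right) \left(-5 + 4\right) = - 4 \cdot 9 \left(-1\right) = \left(-4\right) \left(-9\right) = 36$)
$p{\left(v \right)} = \frac{18}{v}$ ($p{\left(v \right)} = - 6 \left(- \frac{3}{v}\right) = \frac{18}{v}$)
$k{\left(l,f \right)} = 6 + 36 l$ ($k{\left(l,f \right)} = 6 + l 36 = 6 + 36 l$)
$E{\left(K,g \right)} = 3 + \frac{1}{23 + 36 g}$ ($E{\left(K,g \right)} = 3 + \frac{1}{17 + \left(6 + 36 g\right)} = 3 + \frac{1}{23 + 36 g}$)
$- 72 E{\left(3,-8 \right)} = - 72 \frac{2 \left(35 + 54 \left(-8\right)\right)}{23 + 36 \left(-8\right)} = - 72 \frac{2 \left(35 - 432\right)}{23 - 288} = - 72 \cdot 2 \frac{1}{-265} \left(-397\right) = - 72 \cdot 2 \left(- \frac{1}{265}\right) \left(-397\right) = \left(-72\right) \frac{794}{265} = - \frac{57168}{265}$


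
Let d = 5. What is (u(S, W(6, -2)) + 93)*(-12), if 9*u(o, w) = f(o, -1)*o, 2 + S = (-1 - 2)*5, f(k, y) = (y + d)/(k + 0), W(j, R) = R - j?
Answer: -3364/3 ≈ -1121.3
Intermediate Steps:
f(k, y) = (5 + y)/k (f(k, y) = (y + 5)/(k + 0) = (5 + y)/k)
S = -17 (S = -2 + (-1 - 2)*5 = -2 - 3*5 = -2 - 15 = -17)
u(o, w) = 4/9 (u(o, w) = (((5 - 1)/o)*o)/9 = ((4/o)*o)/9 = (⅑)*4 = 4/9)
(u(S, W(6, -2)) + 93)*(-12) = (4/9 + 93)*(-12) = (841/9)*(-12) = -3364/3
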